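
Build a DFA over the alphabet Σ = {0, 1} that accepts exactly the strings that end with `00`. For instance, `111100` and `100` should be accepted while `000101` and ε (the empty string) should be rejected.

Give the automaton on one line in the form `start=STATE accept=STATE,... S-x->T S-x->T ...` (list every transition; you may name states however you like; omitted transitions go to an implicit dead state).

Let each state record the length of the longest suffix of the input read so far that is also a prefix of `00`. S1 means the last symbol is `0`; S2 means the last 2 symbols are `00`. Accept only at S2, where the string currently ends in `00`.
With 3 states:
        0   1  
>  S0   S1  S0 
   S1   S2  S0 
 * S2   S2  S0 
(> = start, * = accepting)

start=S0 accept=S2 S0-0->S1 S0-1->S0 S1-0->S2 S1-1->S0 S2-0->S2 S2-1->S0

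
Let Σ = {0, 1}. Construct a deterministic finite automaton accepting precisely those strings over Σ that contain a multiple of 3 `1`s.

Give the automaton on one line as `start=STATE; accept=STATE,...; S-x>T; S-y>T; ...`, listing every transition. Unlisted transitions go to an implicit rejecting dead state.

The only thing that matters is how many `1`s have appeared, reduced mod 3. Use one state per residue: s0 for 0, …, s2 for 2. Reading `1` moves to the next residue; anything else stays put. s0 is accepting.
3 states suffice.
        0   1  
>* s0   s0  s1 
   s1   s1  s2 
   s2   s2  s0 
(> = start, * = accepting)

start=s0; accept=s0; s0-0>s0; s0-1>s1; s1-0>s1; s1-1>s2; s2-0>s2; s2-1>s0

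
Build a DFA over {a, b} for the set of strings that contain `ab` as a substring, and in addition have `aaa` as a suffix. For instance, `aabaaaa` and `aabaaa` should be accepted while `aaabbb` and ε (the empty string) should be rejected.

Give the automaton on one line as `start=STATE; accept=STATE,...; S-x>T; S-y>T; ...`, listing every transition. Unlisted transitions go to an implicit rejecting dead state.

start=q0; accept=q5; q0-a>q1; q0-b>q0; q1-a>q1; q1-b>q2; q2-a>q3; q2-b>q2; q3-a>q4; q3-b>q2; q4-a>q5; q4-b>q2; q5-a>q5; q5-b>q2

Handle the two conditions separately and then intersect. The first has 3 states tracking whether and how much of `ab` has been seen; the second has 4 states tracking how much of the suffix `aaa` has currently been matched. A product state is a pair (one from each), accepting exactly when both do. After merging equivalent states the machine shrinks.
A 6-state machine:
        a   b  
>  q0   q1  q0 
   q1   q1  q2 
   q2   q3  q2 
   q3   q4  q2 
   q4   q5  q2 
 * q5   q5  q2 
(> = start, * = accepting)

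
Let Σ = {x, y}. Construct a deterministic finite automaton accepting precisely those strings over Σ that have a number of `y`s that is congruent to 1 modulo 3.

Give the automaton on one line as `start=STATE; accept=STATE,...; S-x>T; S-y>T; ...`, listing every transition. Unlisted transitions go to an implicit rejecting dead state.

start=S0; accept=S1; S0-x>S0; S0-y>S1; S1-x>S1; S1-y>S2; S2-x>S2; S2-y>S0

Keep the running count of `y`s modulo 3: each `y` advances along the cycle S0 → S1 → S2 → S0 while other symbols loop. Accept at S1.
        x   y  
>  S0   S0  S1 
 * S1   S1  S2 
   S2   S2  S0 
(> = start, * = accepting)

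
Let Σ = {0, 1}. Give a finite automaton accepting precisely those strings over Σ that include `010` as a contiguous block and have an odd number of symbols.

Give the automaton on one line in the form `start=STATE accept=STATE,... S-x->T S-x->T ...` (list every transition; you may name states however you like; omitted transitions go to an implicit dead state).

Handle the two conditions separately and then intersect. The first has 4 states tracking whether and how much of `010` has been seen; the second has 2 states tracking the input length modulo 2. A product state is a pair (one from each), accepting exactly when both do.
With 8 states:
        0   1  
>  s0   s1  s2 
   s1   s3  s4 
   s2   s3  s0 
   s3   s1  s5 
   s4   s6  s2 
   s5   s7  s0 
 * s6   s7  s7 
   s7   s6  s6 
(> = start, * = accepting)

start=s0 accept=s6 s0-0->s1 s0-1->s2 s1-0->s3 s1-1->s4 s2-0->s3 s2-1->s0 s3-0->s1 s3-1->s5 s4-0->s6 s4-1->s2 s5-0->s7 s5-1->s0 s6-0->s7 s6-1->s7 s7-0->s6 s7-1->s6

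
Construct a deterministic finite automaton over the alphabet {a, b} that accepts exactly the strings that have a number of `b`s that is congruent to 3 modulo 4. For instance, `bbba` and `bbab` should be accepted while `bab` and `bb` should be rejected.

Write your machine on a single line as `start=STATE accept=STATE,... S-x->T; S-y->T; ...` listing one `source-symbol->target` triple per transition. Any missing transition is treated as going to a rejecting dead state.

The only thing that matters is how many `b`s have appeared, reduced mod 4. Use one state per residue: S0 for 0, …, S3 for 3. Reading `b` moves to the next residue; anything else stays put. S3 is accepting.
A 4-state machine:
        a   b  
>  S0   S0  S1 
   S1   S1  S2 
   S2   S2  S3 
 * S3   S3  S0 
(> = start, * = accepting)

start=S0; accept=S3; S0-a->S0; S0-b->S1; S1-a->S1; S1-b->S2; S2-a->S2; S2-b->S3; S3-a->S3; S3-b->S0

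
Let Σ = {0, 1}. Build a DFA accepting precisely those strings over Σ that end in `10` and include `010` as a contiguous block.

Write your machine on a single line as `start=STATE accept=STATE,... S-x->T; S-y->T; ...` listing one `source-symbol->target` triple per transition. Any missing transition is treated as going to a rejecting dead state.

start=s0; accept=s3; s0-0->s1; s0-1->s0; s1-0->s1; s1-1->s2; s2-0->s3; s2-1->s0; s3-0->s4; s3-1->s5; s4-0->s4; s4-1->s5; s5-0->s3; s5-1->s5

Build one automaton per condition and run them in lockstep. The first has 3 states tracking how much of the suffix `10` has currently been matched; the second has 4 states tracking whether and how much of `010` has been seen. A product state is a pair (one from each), accepting exactly when both do. After merging equivalent states the machine shrinks.
        0   1  
>  s0   s1  s0 
   s1   s1  s2 
   s2   s3  s0 
 * s3   s4  s5 
   s4   s4  s5 
   s5   s3  s5 
(> = start, * = accepting)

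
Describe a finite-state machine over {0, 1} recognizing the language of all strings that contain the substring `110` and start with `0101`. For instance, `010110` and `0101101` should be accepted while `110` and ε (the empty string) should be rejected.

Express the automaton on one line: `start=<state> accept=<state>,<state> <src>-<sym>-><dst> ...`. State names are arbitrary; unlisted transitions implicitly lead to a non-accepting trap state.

start=S0 accept=S8 S0-0->S1 S0-1->S2 S1-0->S2 S1-1->S3 S2-0->S2 S2-1->S2 S3-0->S4 S3-1->S2 S4-0->S2 S4-1->S5 S5-0->S6 S5-1->S7 S6-0->S6 S6-1->S5 S7-0->S8 S7-1->S7 S8-0->S8 S8-1->S8

Build one automaton per condition and run them in lockstep. The first has 4 states tracking whether and how much of `110` has been seen; the second has 6 states tracking whether the input so far still matches the prefix `0101`. A product state is a pair (one from each), accepting exactly when both do. After merging equivalent states the machine shrinks.
        0   1  
>  S0   S1  S2 
   S1   S2  S3 
   S2   S2  S2 
   S3   S4  S2 
   S4   S2  S5 
   S5   S6  S7 
   S6   S6  S5 
   S7   S8  S7 
 * S8   S8  S8 
(> = start, * = accepting)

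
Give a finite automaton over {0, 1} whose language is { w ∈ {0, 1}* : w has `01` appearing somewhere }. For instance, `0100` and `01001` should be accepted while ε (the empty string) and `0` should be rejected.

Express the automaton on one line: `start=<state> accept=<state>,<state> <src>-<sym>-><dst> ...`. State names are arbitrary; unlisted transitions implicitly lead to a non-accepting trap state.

start=q0 accept=q2 q0-0->q1 q0-1->q0 q1-0->q1 q1-1->q2 q2-0->q2 q2-1->q2

States q0..q1 record the length of the longest prefix of `01` that matches the current input suffix. Reaching q2 means `01` has been seen, and we stay there forever. Accept from q2.
3 states suffice.
        0   1  
>  q0   q1  q0 
   q1   q1  q2 
 * q2   q2  q2 
(> = start, * = accepting)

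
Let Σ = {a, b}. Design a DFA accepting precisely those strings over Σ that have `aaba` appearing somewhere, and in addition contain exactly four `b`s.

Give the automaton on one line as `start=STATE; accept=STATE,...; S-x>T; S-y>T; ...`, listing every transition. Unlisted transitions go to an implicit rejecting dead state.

Handle the two conditions separately and then intersect. One (5 states) tracks whether and how much of `aaba` has been seen; the other (6 states) tracks the count of `b`s, saturating at 5. Each combined state is a pair, one component from each; accept when both components accept. After merging equivalent states the machine shrinks.
          a    b  
>  S0     S1   S2 
   S1     S3   S2 
   S2     S4   S5 
   S3     S3   S6 
   S4     S7   S5 
   S5     S8   S9 
   S6    S10   S5 
   S7     S7  S11 
   S8    S12   S9 
   S9    S13  S14 
   S10   S10  S15 
   S11   S15   S9 
   S12   S12  S16 
   S13   S17  S14 
   S14   S14  S14 
   S15   S15  S18 
   S16   S18  S14 
   S17   S17  S19 
   S18   S18  S20 
   S19   S20  S14 
 * S20   S20  S14 
(> = start, * = accepting)

start=S0; accept=S20; S0-a>S1; S0-b>S2; S1-a>S3; S1-b>S2; S2-a>S4; S2-b>S5; S3-a>S3; S3-b>S6; S4-a>S7; S4-b>S5; S5-a>S8; S5-b>S9; S6-a>S10; S6-b>S5; S7-a>S7; S7-b>S11; S8-a>S12; S8-b>S9; S9-a>S13; S9-b>S14; S10-a>S10; S10-b>S15; S11-a>S15; S11-b>S9; S12-a>S12; S12-b>S16; S13-a>S17; S13-b>S14; S14-a>S14; S14-b>S14; S15-a>S15; S15-b>S18; S16-a>S18; S16-b>S14; S17-a>S17; S17-b>S19; S18-a>S18; S18-b>S20; S19-a>S20; S19-b>S14; S20-a>S20; S20-b>S14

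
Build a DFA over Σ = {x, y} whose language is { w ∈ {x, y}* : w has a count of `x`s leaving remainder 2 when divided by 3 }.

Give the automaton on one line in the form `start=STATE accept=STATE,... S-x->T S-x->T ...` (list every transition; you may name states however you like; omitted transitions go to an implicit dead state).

The only thing that matters is how many `x`s have appeared, reduced mod 3. Use one state per residue: S0 for 0, …, S2 for 2. Reading `x` moves to the next residue; anything else stays put. S2 is accepting.
        x   y  
>  S0   S1  S0 
   S1   S2  S1 
 * S2   S0  S2 
(> = start, * = accepting)

start=S0 accept=S2 S0-x->S1 S0-y->S0 S1-x->S2 S1-y->S1 S2-x->S0 S2-y->S2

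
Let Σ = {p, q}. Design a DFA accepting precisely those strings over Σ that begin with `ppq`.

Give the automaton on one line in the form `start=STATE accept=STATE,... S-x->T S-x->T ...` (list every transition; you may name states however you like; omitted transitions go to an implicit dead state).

start=A accept=D A-p->B A-q->E B-p->C B-q->E C-p->E C-q->D D-p->D D-q->D E-p->E E-q->E

Walk along `ppq` while the input agrees: from A take `p` to B, and so on. Any deviation drops to the rejecting sink E. Once D is reached the prefix is confirmed and every continuation is accepted.
A 5-state machine:
       p  q 
>  A   B  E 
   B   C  E 
   C   E  D 
 * D   D  D 
   E   E  E 
(> = start, * = accepting)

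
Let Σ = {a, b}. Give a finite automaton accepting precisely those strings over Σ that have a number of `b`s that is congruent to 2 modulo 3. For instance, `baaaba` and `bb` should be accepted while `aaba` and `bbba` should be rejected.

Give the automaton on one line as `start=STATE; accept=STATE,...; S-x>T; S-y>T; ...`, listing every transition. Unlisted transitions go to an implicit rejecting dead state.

The only thing that matters is how many `b`s have appeared, reduced mod 3. Use one state per residue: s0 for 0, …, s2 for 2. Reading `b` moves to the next residue; anything else stays put. s2 is accepting.
A 3-state machine:
        a   b  
>  s0   s0  s1 
   s1   s1  s2 
 * s2   s2  s0 
(> = start, * = accepting)

start=s0; accept=s2; s0-a>s0; s0-b>s1; s1-a>s1; s1-b>s2; s2-a>s2; s2-b>s0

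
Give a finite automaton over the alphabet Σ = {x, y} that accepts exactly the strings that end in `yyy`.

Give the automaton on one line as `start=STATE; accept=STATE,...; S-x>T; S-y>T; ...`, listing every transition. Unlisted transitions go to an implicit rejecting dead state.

Remember how much of `yyy` the current input suffix matches. State q0 means no match yet; q1 means the last symbol is `y`; q2 means the last 2 symbols are `yy`; q3 means the last 3 symbols are `yyy`. Only q3 accepts. On a mismatch, fall back to the longest proper suffix that is still a prefix of `yyy`.
A 4-state machine:
        x   y  
>  q0   q0  q1 
   q1   q0  q2 
   q2   q0  q3 
 * q3   q0  q3 
(> = start, * = accepting)

start=q0; accept=q3; q0-x>q0; q0-y>q1; q1-x>q0; q1-y>q2; q2-x>q0; q2-y>q3; q3-x>q0; q3-y>q3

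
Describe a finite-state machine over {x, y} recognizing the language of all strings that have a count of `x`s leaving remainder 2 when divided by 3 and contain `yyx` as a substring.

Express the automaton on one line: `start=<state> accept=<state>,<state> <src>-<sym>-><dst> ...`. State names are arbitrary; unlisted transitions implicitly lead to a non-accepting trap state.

start=A accept=K A-x->B A-y->C B-x->D B-y->E C-x->B C-y->F D-x->A D-y->G E-x->D E-y->H F-x->I F-y->F G-x->A G-y->J H-x->K H-y->H I-x->K I-y->I J-x->L J-y->J K-x->L K-y->K L-x->I L-y->L

Build one automaton per condition and run them in lockstep. One (3 states) tracks the count of `x`s modulo 3; the other (4 states) tracks whether and how much of `yyx` has been seen. Each combined state is a pair, one component from each; accept when both components accept.
12 states suffice.
       x  y 
>  A   B  C 
   B   D  E 
   C   B  F 
   D   A  G 
   E   D  H 
   F   I  F 
   G   A  J 
   H   K  H 
   I   K  I 
   J   L  J 
 * K   L  K 
   L   I  L 
(> = start, * = accepting)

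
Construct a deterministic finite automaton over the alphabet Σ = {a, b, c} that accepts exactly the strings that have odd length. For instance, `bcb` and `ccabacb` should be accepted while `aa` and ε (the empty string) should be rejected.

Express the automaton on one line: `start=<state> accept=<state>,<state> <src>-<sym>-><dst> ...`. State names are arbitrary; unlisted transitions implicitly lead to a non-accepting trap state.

start=q0 accept=q1 q0-a->q1 q0-b->q1 q0-c->q1 q1-a->q0 q1-b->q0 q1-c->q0

Only the length mod 2 matters, so use a 2-cycle: from any state, every input symbol moves to the next state, wrapping q1 back to q0. Mark q1 accepting.
A 2-state machine:
        a   b   c  
>  q0   q1  q1  q1 
 * q1   q0  q0  q0 
(> = start, * = accepting)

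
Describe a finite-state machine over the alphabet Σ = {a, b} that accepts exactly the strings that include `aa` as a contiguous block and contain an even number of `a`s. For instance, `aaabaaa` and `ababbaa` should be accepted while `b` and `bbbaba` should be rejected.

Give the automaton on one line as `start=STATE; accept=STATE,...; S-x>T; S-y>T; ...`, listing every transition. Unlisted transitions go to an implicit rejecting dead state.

Run two small machines in parallel and take their product. One (3 states) tracks whether and how much of `aa` has been seen; the other (2 states) tracks the count of `a`s modulo 2. Each combined state is a pair, one component from each; accept when both components accept.
        a   b  
>  S0   S1  S0 
   S1   S2  S3 
 * S2   S4  S2 
   S3   S5  S3 
   S4   S2  S4 
   S5   S4  S0 
(> = start, * = accepting)

start=S0; accept=S2; S0-a>S1; S0-b>S0; S1-a>S2; S1-b>S3; S2-a>S4; S2-b>S2; S3-a>S5; S3-b>S3; S4-a>S2; S4-b>S4; S5-a>S4; S5-b>S0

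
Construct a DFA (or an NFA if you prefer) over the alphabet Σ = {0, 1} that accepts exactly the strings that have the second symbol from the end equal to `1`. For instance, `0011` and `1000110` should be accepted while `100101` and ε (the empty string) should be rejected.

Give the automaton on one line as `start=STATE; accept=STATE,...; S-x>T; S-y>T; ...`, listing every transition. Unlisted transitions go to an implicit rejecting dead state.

Because acceptance depends on a position counted from the end, the machine has to buffer the most recent 2 symbols. Make each state the string of the last up-to-2 symbols read; on input `x` shift the window left and append `x`. Accept when the buffered window has length 2 and begins with `1`.
7 states suffice.
        0   1  
>  S0   S1  S2 
   S1   S3  S4 
   S2   S5  S6 
   S3   S3  S4 
   S4   S5  S6 
 * S5   S3  S4 
 * S6   S5  S6 
(> = start, * = accepting)

start=S0; accept=S5,S6; S0-0>S1; S0-1>S2; S1-0>S3; S1-1>S4; S2-0>S5; S2-1>S6; S3-0>S3; S3-1>S4; S4-0>S5; S4-1>S6; S5-0>S3; S5-1>S4; S6-0>S5; S6-1>S6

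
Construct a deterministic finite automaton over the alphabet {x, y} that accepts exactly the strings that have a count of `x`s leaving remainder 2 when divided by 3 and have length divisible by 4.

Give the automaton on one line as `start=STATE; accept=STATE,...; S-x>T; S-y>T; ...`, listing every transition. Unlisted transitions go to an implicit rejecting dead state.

Handle the two conditions separately and then intersect. One (3 states) tracks the count of `x`s modulo 3; the other (4 states) tracks the input length modulo 4. Each combined state is a pair, one component from each; accept when both components accept.
          x    y  
>  q0     q1   q2 
   q1     q3   q4 
   q2     q4   q5 
   q3     q6   q7 
   q4     q7   q8 
   q5     q8   q6 
   q6     q9   q0 
   q7     q0  q10 
   q8    q10   q9 
   q9    q11   q1 
 * q10    q2  q11 
   q11    q5   q3 
(> = start, * = accepting)

start=q0; accept=q10; q0-x>q1; q0-y>q2; q1-x>q3; q1-y>q4; q2-x>q4; q2-y>q5; q3-x>q6; q3-y>q7; q4-x>q7; q4-y>q8; q5-x>q8; q5-y>q6; q6-x>q9; q6-y>q0; q7-x>q0; q7-y>q10; q8-x>q10; q8-y>q9; q9-x>q11; q9-y>q1; q10-x>q2; q10-y>q11; q11-x>q5; q11-y>q3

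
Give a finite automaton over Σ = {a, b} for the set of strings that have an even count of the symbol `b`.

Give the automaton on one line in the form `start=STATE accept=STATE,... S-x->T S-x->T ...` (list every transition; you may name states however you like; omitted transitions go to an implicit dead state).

start=q0 accept=q0 q0-a->q0 q0-b->q1 q1-a->q1 q1-b->q0

Keep the running count of `b`s modulo 2: each `b` advances along the cycle q0 → q1 → q0 while other symbols loop. Accept at q0.
        a   b  
>* q0   q0  q1 
   q1   q1  q0 
(> = start, * = accepting)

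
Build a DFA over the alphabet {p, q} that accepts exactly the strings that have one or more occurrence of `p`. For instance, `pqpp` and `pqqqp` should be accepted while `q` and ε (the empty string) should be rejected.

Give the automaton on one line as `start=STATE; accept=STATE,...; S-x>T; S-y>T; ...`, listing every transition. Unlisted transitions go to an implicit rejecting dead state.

start=S0; accept=S1,S2; S0-p>S1; S0-q>S0; S1-p>S2; S1-q>S1; S2-p>S2; S2-q>S2

Count `p`s, saturating at 2: state S0 means no `p` yet, S1 means one `p` seen, S2 means more than one. Each `p` increments (capped at S2); other symbols loop. Accept from {S1, S2}.
With 3 states:
        p   q  
>  S0   S1  S0 
 * S1   S2  S1 
 * S2   S2  S2 
(> = start, * = accepting)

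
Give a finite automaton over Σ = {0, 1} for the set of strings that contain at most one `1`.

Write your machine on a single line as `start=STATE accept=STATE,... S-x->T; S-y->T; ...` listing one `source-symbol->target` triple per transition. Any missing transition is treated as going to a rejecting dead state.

Only the number of `1`s matters, and only up to 2. Make a chain q0 → q1 → q2 advanced by each `1` (with q2 absorbing); every other symbol self-loops. The accepting set is {q0, q1}.
3 states suffice.
        0   1  
>* q0   q0  q1 
 * q1   q1  q2 
   q2   q2  q2 
(> = start, * = accepting)

start=q0; accept=q0,q1; q0-0->q0; q0-1->q1; q1-0->q1; q1-1->q2; q2-0->q2; q2-1->q2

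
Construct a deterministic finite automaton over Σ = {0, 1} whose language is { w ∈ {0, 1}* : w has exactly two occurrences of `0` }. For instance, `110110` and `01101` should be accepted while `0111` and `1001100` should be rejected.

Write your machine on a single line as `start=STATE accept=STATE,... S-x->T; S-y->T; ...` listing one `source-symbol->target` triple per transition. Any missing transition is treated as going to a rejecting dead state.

start=S0; accept=S2; S0-0->S1; S0-1->S0; S1-0->S2; S1-1->S1; S2-0->S3; S2-1->S2; S3-0->S3; S3-1->S3

Count `0`s, saturating at 3: states S0 through S2 mean 0 through 2 `0`s seen; S3 means more than 2. Each `0` increments (capped at S3); other symbols loop. Accept from {S2}.
With 4 states:
        0   1  
>  S0   S1  S0 
   S1   S2  S1 
 * S2   S3  S2 
   S3   S3  S3 
(> = start, * = accepting)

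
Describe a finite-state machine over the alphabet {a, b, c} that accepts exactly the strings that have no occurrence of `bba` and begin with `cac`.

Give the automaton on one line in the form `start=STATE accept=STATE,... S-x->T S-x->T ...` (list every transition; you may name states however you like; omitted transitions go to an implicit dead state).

start=s0 accept=s7,s8,s9 s0-a->s1 s0-b->s2 s0-c->s3 s1-a->s1 s1-b->s2 s1-c->s1 s2-a->s1 s2-b->s4 s2-c->s1 s3-a->s5 s3-b->s2 s3-c->s1 s4-a->s6 s4-b->s4 s4-c->s1 s5-a->s1 s5-b->s2 s5-c->s7 s6-a->s6 s6-b->s6 s6-c->s6 s7-a->s7 s7-b->s8 s7-c->s7 s8-a->s7 s8-b->s9 s8-c->s7 s9-a->s10 s9-b->s9 s9-c->s7 s10-a->s10 s10-b->s10 s10-c->s10

Run two small machines in parallel and take their product. One (4 states) tracks partial matches of the forbidden pattern `bba`; the other (5 states) tracks whether the input so far still matches the prefix `cac`. Each combined state is a pair, one component from each; accept when both components accept.
An 11-state machine:
          a    b    c  
>  s0     s1   s2   s3 
   s1     s1   s2   s1 
   s2     s1   s4   s1 
   s3     s5   s2   s1 
   s4     s6   s4   s1 
   s5     s1   s2   s7 
   s6     s6   s6   s6 
 * s7     s7   s8   s7 
 * s8     s7   s9   s7 
 * s9    s10   s9   s7 
   s10   s10  s10  s10 
(> = start, * = accepting)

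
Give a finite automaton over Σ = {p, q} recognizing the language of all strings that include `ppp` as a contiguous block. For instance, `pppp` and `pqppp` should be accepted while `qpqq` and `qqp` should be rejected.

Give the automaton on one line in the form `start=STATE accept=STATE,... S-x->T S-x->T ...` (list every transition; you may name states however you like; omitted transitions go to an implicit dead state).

start=A accept=D A-p->B A-q->A B-p->C B-q->A C-p->D C-q->A D-p->D D-q->D

States A..C record the length of the longest prefix of `ppp` that matches the current input suffix. Reaching D means `ppp` has been seen, and we stay there forever. Accept from D.
       p  q 
>  A   B  A 
   B   C  A 
   C   D  A 
 * D   D  D 
(> = start, * = accepting)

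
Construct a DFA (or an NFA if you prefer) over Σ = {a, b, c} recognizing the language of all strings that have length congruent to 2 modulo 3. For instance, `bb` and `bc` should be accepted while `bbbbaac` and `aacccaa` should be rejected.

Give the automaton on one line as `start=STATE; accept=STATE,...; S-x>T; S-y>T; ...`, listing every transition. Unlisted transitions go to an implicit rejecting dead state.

start=s0; accept=s2; s0-a>s1; s0-b>s1; s0-c>s1; s1-a>s2; s1-b>s2; s1-c>s2; s2-a>s0; s2-b>s0; s2-c>s0

Only the length mod 3 matters, so use a 3-cycle: from any state, every input symbol moves to the next state, wrapping s2 back to s0. Mark s2 accepting.
        a   b   c  
>  s0   s1  s1  s1 
   s1   s2  s2  s2 
 * s2   s0  s0  s0 
(> = start, * = accepting)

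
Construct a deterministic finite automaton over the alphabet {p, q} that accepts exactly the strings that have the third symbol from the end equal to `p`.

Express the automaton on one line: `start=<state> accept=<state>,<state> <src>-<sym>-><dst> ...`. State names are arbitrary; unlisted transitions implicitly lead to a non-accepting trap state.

Because acceptance depends on a position counted from the end, the machine has to buffer the most recent 3 symbols. Make each state the string of the last up-to-3 symbols read; on input `x` shift the window left and append `x`. Accept when the buffered window has length 3 and begins with `p`.
          p    q  
>  S0     S1   S2 
   S1     S3   S4 
   S2     S5   S6 
   S3     S7   S8 
   S4     S9  S10 
   S5    S11  S12 
   S6    S13  S14 
 * S7     S7   S8 
 * S8     S9  S10 
 * S9    S11  S12 
 * S10   S13  S14 
   S11    S7   S8 
   S12    S9  S10 
   S13   S11  S12 
   S14   S13  S14 
(> = start, * = accepting)

start=S0 accept=S7,S8,S9,S10 S0-p->S1 S0-q->S2 S1-p->S3 S1-q->S4 S2-p->S5 S2-q->S6 S3-p->S7 S3-q->S8 S4-p->S9 S4-q->S10 S5-p->S11 S5-q->S12 S6-p->S13 S6-q->S14 S7-p->S7 S7-q->S8 S8-p->S9 S8-q->S10 S9-p->S11 S9-q->S12 S10-p->S13 S10-q->S14 S11-p->S7 S11-q->S8 S12-p->S9 S12-q->S10 S13-p->S11 S13-q->S12 S14-p->S13 S14-q->S14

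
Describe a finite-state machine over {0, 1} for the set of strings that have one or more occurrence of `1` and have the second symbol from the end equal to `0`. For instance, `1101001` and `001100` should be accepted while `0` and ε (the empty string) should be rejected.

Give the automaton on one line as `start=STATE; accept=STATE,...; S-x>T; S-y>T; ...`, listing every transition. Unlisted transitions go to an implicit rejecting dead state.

start=s0; accept=s4,s7,s8,s10; s0-0>s1; s0-1>s2; s1-0>s3; s1-1>s4; s2-0>s5; s2-1>s6; s3-0>s3; s3-1>s4; s4-0>s5; s4-1>s6; s5-0>s7; s5-1>s8; s6-0>s9; s6-1>s6; s7-0>s7; s7-1>s8; s8-0>s9; s8-1>s6; s9-0>s10; s9-1>s8; s10-0>s10; s10-1>s8

Handle the two conditions separately and then intersect. The first has 3 states tracking the count of `1`s, saturating at 2; the second has 7 states tracking the last 2 symbols read. A product state is a pair (one from each), accepting exactly when both do.
          0    1  
>  s0     s1   s2 
   s1     s3   s4 
   s2     s5   s6 
   s3     s3   s4 
 * s4     s5   s6 
   s5     s7   s8 
   s6     s9   s6 
 * s7     s7   s8 
 * s8     s9   s6 
   s9    s10   s8 
 * s10   s10   s8 
(> = start, * = accepting)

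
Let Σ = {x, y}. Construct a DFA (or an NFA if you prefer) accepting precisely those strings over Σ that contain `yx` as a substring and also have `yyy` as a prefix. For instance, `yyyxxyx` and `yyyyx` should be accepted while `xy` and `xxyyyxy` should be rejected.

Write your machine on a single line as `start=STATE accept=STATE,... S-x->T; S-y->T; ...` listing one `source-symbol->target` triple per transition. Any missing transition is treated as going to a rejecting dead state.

Handle the two conditions separately and then intersect. The first has 3 states tracking whether and how much of `yx` has been seen; the second has 5 states tracking whether the input so far still matches the prefix `yyy`. A product state is a pair (one from each), accepting exactly when both do. Minimizing collapses redundant product states.
6 states suffice.
        x   y  
>  q0   q1  q2 
   q1   q1  q1 
   q2   q1  q3 
   q3   q1  q4 
   q4   q5  q4 
 * q5   q5  q5 
(> = start, * = accepting)

start=q0; accept=q5; q0-x->q1; q0-y->q2; q1-x->q1; q1-y->q1; q2-x->q1; q2-y->q3; q3-x->q1; q3-y->q4; q4-x->q5; q4-y->q4; q5-x->q5; q5-y->q5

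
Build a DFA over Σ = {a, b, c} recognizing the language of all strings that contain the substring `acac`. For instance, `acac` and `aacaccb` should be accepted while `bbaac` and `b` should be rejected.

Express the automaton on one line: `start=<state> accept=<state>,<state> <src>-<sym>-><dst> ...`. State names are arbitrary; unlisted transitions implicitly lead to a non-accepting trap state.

States S0..S3 record the length of the longest prefix of `acac` that matches the current input suffix. Reaching S4 means `acac` has been seen, and we stay there forever. Accept from S4.
        a   b   c  
>  S0   S1  S0  S0 
   S1   S1  S0  S2 
   S2   S3  S0  S0 
   S3   S1  S0  S4 
 * S4   S4  S4  S4 
(> = start, * = accepting)

start=S0 accept=S4 S0-a->S1 S0-b->S0 S0-c->S0 S1-a->S1 S1-b->S0 S1-c->S2 S2-a->S3 S2-b->S0 S2-c->S0 S3-a->S1 S3-b->S0 S3-c->S4 S4-a->S4 S4-b->S4 S4-c->S4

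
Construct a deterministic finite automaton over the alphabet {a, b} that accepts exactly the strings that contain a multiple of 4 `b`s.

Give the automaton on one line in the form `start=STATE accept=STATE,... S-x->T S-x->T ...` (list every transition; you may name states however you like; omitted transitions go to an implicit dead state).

The only thing that matters is how many `b`s have appeared, reduced mod 4. Use one state per residue: S0 for 0, …, S3 for 3. Reading `b` moves to the next residue; anything else stays put. S0 is accepting.
        a   b  
>* S0   S0  S1 
   S1   S1  S2 
   S2   S2  S3 
   S3   S3  S0 
(> = start, * = accepting)

start=S0 accept=S0 S0-a->S0 S0-b->S1 S1-a->S1 S1-b->S2 S2-a->S2 S2-b->S3 S3-a->S3 S3-b->S0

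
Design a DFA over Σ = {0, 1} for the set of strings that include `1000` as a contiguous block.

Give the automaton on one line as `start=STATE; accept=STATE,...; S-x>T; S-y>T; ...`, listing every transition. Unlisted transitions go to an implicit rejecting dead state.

Track how much of `1000` has been matched so far: state S0 is no progress, S4 is the absorbing accept state reached once `1000` has occurred. Intermediate states record partial matches; on a mismatch, fall back to the longest reusable overlap.
With 5 states:
        0   1  
>  S0   S0  S1 
   S1   S2  S1 
   S2   S3  S1 
   S3   S4  S1 
 * S4   S4  S4 
(> = start, * = accepting)

start=S0; accept=S4; S0-0>S0; S0-1>S1; S1-0>S2; S1-1>S1; S2-0>S3; S2-1>S1; S3-0>S4; S3-1>S1; S4-0>S4; S4-1>S4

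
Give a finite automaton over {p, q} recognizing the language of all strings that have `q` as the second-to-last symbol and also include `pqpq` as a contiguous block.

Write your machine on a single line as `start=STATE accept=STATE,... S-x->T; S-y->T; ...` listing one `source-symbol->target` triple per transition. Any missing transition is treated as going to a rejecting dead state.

start=s0; accept=s5,s6; s0-p->s1; s0-q->s0; s1-p->s1; s1-q->s2; s2-p->s3; s2-q->s0; s3-p->s1; s3-q->s4; s4-p->s5; s4-q->s6; s5-p->s7; s5-q->s4; s6-p->s5; s6-q->s6; s7-p->s7; s7-q->s4

Run two small machines in parallel and take their product. One (7 states) tracks the last 2 symbols read; the other (5 states) tracks whether and how much of `pqpq` has been seen. Each combined state is a pair, one component from each; accept when both components accept. Equivalent product states are then merged.
8 states suffice.
        p   q  
>  s0   s1  s0 
   s1   s1  s2 
   s2   s3  s0 
   s3   s1  s4 
   s4   s5  s6 
 * s5   s7  s4 
 * s6   s5  s6 
   s7   s7  s4 
(> = start, * = accepting)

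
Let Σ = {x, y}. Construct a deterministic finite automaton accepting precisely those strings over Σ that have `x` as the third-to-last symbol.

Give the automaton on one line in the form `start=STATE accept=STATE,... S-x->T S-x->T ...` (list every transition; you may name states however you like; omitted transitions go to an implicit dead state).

start=S0 accept=S7,S8,S9,S10 S0-x->S1 S0-y->S2 S1-x->S3 S1-y->S4 S2-x->S5 S2-y->S6 S3-x->S7 S3-y->S8 S4-x->S9 S4-y->S10 S5-x->S11 S5-y->S12 S6-x->S13 S6-y->S14 S7-x->S7 S7-y->S8 S8-x->S9 S8-y->S10 S9-x->S11 S9-y->S12 S10-x->S13 S10-y->S14 S11-x->S7 S11-y->S8 S12-x->S9 S12-y->S10 S13-x->S11 S13-y->S12 S14-x->S13 S14-y->S14

A DFA must remember the last 3 symbols (since which symbol is third-to-last isn't known until the input ends). Use one state per possible window of the last ≤3 symbols; accept from those whose window starts with `x`.
          x    y  
>  S0     S1   S2 
   S1     S3   S4 
   S2     S5   S6 
   S3     S7   S8 
   S4     S9  S10 
   S5    S11  S12 
   S6    S13  S14 
 * S7     S7   S8 
 * S8     S9  S10 
 * S9    S11  S12 
 * S10   S13  S14 
   S11    S7   S8 
   S12    S9  S10 
   S13   S11  S12 
   S14   S13  S14 
(> = start, * = accepting)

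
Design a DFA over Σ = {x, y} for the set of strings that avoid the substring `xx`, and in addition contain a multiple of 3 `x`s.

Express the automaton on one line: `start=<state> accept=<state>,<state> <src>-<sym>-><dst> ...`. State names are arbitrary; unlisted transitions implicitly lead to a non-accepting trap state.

Handle the two conditions separately and then intersect. The first has 3 states tracking partial matches of the forbidden pattern `xx`; the second has 3 states tracking the count of `x`s modulo 3. A product state is a pair (one from each), accepting exactly when both do. Minimizing collapses redundant product states.
        x   y  
>* q0   q1  q0 
   q1   q2  q3 
   q2   q2  q2 
   q3   q4  q3 
   q4   q2  q5 
   q5   q6  q5 
 * q6   q2  q0 
(> = start, * = accepting)

start=q0 accept=q0,q6 q0-x->q1 q0-y->q0 q1-x->q2 q1-y->q3 q2-x->q2 q2-y->q2 q3-x->q4 q3-y->q3 q4-x->q2 q4-y->q5 q5-x->q6 q5-y->q5 q6-x->q2 q6-y->q0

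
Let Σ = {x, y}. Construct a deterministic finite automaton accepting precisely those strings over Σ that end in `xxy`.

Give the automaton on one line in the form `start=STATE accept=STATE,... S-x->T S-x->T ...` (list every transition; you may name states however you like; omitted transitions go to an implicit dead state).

Let each state record the length of the longest suffix of the input read so far that is also a prefix of `xxy`. s1 means the last symbol is `x`; s2 means the last 2 symbols are `xx`; s3 means the last 3 symbols are `xxy`. Accept only at s3, where the string currently ends in `xxy`.
With 4 states:
        x   y  
>  s0   s1  s0 
   s1   s2  s0 
   s2   s2  s3 
 * s3   s1  s0 
(> = start, * = accepting)

start=s0 accept=s3 s0-x->s1 s0-y->s0 s1-x->s2 s1-y->s0 s2-x->s2 s2-y->s3 s3-x->s1 s3-y->s0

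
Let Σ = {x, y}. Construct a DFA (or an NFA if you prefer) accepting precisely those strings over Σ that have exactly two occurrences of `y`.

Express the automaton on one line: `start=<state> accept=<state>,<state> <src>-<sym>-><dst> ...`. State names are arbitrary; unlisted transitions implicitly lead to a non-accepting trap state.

start=A accept=C A-x->A A-y->B B-x->B B-y->C C-x->C C-y->D D-x->D D-y->D

Count `y`s, saturating at 3: states A through C mean 0 through 2 `y`s seen; D means more than 2. Each `y` increments (capped at D); other symbols loop. Accept from {C}.
       x  y 
>  A   A  B 
   B   B  C 
 * C   C  D 
   D   D  D 
(> = start, * = accepting)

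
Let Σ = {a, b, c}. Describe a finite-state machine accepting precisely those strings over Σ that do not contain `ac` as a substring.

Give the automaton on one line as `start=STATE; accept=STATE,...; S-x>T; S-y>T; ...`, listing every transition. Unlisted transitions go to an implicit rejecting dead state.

Track partial matches of the forbidden pattern `ac`. State q2 is a dead state reached once `ac` has occurred; every other state accepts. q0 means no part of `ac` is currently matched.
        a   b   c  
>* q0   q1  q0  q0 
 * q1   q1  q0  q2 
   q2   q2  q2  q2 
(> = start, * = accepting)

start=q0; accept=q0,q1; q0-a>q1; q0-b>q0; q0-c>q0; q1-a>q1; q1-b>q0; q1-c>q2; q2-a>q2; q2-b>q2; q2-c>q2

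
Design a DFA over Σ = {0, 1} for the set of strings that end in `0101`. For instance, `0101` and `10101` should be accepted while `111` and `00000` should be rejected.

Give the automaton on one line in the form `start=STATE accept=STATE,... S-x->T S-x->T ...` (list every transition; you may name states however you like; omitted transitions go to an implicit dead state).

start=q0 accept=q4 q0-0->q1 q0-1->q0 q1-0->q1 q1-1->q2 q2-0->q3 q2-1->q0 q3-0->q1 q3-1->q4 q4-0->q3 q4-1->q0

Let each state record the length of the longest suffix of the input read so far that is also a prefix of `0101`. q1 means the last symbol is `0`; q2 means the last 2 symbols are `01`; q3 means the last 3 symbols are `010`; q4 means the last 4 symbols are `0101`. Accept only at q4, where the string currently ends in `0101`.
With 5 states:
        0   1  
>  q0   q1  q0 
   q1   q1  q2 
   q2   q3  q0 
   q3   q1  q4 
 * q4   q3  q0 
(> = start, * = accepting)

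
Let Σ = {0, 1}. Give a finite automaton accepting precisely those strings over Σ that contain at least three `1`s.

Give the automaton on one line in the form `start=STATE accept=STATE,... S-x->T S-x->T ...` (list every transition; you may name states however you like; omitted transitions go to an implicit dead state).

start=S0 accept=S3,S4 S0-0->S0 S0-1->S1 S1-0->S1 S1-1->S2 S2-0->S2 S2-1->S3 S3-0->S3 S3-1->S4 S4-0->S4 S4-1->S4

Count `1`s, saturating at 4: states S0 through S3 mean 0 through 3 `1`s seen; S4 means more than 3. Each `1` increments (capped at S4); other symbols loop. Accept from {S3, S4}.
A 5-state machine:
        0   1  
>  S0   S0  S1 
   S1   S1  S2 
   S2   S2  S3 
 * S3   S3  S4 
 * S4   S4  S4 
(> = start, * = accepting)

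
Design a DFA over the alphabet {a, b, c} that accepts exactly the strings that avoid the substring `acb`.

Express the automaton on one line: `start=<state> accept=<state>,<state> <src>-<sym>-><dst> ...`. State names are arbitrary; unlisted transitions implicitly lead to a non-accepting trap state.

start=q0 accept=q0,q1,q2 q0-a->q1 q0-b->q0 q0-c->q0 q1-a->q1 q1-b->q0 q1-c->q2 q2-a->q1 q2-b->q3 q2-c->q0 q3-a->q3 q3-b->q3 q3-c->q3

This is the complement of 'contains `acb`'. Use the same substring-matching states — q0 through q3 holding how much of `acb` has just been matched — but flip the accepting set: everything except the trap q3 accepts.
        a   b   c  
>* q0   q1  q0  q0 
 * q1   q1  q0  q2 
 * q2   q1  q3  q0 
   q3   q3  q3  q3 
(> = start, * = accepting)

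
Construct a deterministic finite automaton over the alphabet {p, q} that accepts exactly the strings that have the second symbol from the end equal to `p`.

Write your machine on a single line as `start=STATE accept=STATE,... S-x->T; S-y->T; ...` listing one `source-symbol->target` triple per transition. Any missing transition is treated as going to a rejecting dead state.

start=S0; accept=S3,S4; S0-p->S1; S0-q->S2; S1-p->S3; S1-q->S4; S2-p->S5; S2-q->S6; S3-p->S3; S3-q->S4; S4-p->S5; S4-q->S6; S5-p->S3; S5-q->S4; S6-p->S5; S6-q->S6

Because acceptance depends on a position counted from the end, the machine has to buffer the most recent 2 symbols. Make each state the string of the last up-to-2 symbols read; on input `x` shift the window left and append `x`. Accept when the buffered window has length 2 and begins with `p`.
With 7 states:
        p   q  
>  S0   S1  S2 
   S1   S3  S4 
   S2   S5  S6 
 * S3   S3  S4 
 * S4   S5  S6 
   S5   S3  S4 
   S6   S5  S6 
(> = start, * = accepting)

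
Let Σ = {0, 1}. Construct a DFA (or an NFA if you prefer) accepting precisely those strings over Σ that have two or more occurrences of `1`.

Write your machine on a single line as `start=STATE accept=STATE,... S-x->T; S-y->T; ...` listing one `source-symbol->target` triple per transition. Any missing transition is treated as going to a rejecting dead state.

start=A; accept=C,D; A-0->A; A-1->B; B-0->B; B-1->C; C-0->C; C-1->D; D-0->D; D-1->D

Only the number of `1`s matters, and only up to 3. Make a chain A → B → C → D advanced by each `1` (with D absorbing); every other symbol self-loops. The accepting set is {C, D}.
A 4-state machine:
       0  1 
>  A   A  B 
   B   B  C 
 * C   C  D 
 * D   D  D 
(> = start, * = accepting)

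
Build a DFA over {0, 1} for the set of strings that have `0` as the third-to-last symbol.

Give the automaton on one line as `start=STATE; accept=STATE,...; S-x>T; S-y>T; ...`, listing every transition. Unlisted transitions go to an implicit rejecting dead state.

A DFA must remember the last 3 symbols (since which symbol is third-to-last isn't known until the input ends). Use one state per possible window of the last ≤3 symbols; accept from those whose window starts with `0`.
       0  1 
>  A   B  C 
   B   D  E 
   C   F  G 
   D   H  I 
   E   J  K 
   F   L  M 
   G   N  O 
 * H   H  I 
 * I   J  K 
 * J   L  M 
 * K   N  O 
   L   H  I 
   M   J  K 
   N   L  M 
   O   N  O 
(> = start, * = accepting)

start=A; accept=H,I,J,K; A-0>B; A-1>C; B-0>D; B-1>E; C-0>F; C-1>G; D-0>H; D-1>I; E-0>J; E-1>K; F-0>L; F-1>M; G-0>N; G-1>O; H-0>H; H-1>I; I-0>J; I-1>K; J-0>L; J-1>M; K-0>N; K-1>O; L-0>H; L-1>I; M-0>J; M-1>K; N-0>L; N-1>M; O-0>N; O-1>O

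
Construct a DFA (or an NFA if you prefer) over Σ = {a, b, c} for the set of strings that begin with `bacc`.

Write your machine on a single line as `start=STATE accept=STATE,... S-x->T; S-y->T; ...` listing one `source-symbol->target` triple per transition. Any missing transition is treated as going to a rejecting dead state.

start=q0; accept=q4; q0-a->q5; q0-b->q1; q0-c->q5; q1-a->q2; q1-b->q5; q1-c->q5; q2-a->q5; q2-b->q5; q2-c->q3; q3-a->q5; q3-b->q5; q3-c->q4; q4-a->q4; q4-b->q4; q4-c->q4; q5-a->q5; q5-b->q5; q5-c->q5

Check the first 4 symbols one by one: q0 through q3 record how many have matched `bacc` so far; any wrong symbol goes to the dead state q5. After all 4 match we enter the accepting sink q4.
With 6 states:
        a   b   c  
>  q0   q5  q1  q5 
   q1   q2  q5  q5 
   q2   q5  q5  q3 
   q3   q5  q5  q4 
 * q4   q4  q4  q4 
   q5   q5  q5  q5 
(> = start, * = accepting)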